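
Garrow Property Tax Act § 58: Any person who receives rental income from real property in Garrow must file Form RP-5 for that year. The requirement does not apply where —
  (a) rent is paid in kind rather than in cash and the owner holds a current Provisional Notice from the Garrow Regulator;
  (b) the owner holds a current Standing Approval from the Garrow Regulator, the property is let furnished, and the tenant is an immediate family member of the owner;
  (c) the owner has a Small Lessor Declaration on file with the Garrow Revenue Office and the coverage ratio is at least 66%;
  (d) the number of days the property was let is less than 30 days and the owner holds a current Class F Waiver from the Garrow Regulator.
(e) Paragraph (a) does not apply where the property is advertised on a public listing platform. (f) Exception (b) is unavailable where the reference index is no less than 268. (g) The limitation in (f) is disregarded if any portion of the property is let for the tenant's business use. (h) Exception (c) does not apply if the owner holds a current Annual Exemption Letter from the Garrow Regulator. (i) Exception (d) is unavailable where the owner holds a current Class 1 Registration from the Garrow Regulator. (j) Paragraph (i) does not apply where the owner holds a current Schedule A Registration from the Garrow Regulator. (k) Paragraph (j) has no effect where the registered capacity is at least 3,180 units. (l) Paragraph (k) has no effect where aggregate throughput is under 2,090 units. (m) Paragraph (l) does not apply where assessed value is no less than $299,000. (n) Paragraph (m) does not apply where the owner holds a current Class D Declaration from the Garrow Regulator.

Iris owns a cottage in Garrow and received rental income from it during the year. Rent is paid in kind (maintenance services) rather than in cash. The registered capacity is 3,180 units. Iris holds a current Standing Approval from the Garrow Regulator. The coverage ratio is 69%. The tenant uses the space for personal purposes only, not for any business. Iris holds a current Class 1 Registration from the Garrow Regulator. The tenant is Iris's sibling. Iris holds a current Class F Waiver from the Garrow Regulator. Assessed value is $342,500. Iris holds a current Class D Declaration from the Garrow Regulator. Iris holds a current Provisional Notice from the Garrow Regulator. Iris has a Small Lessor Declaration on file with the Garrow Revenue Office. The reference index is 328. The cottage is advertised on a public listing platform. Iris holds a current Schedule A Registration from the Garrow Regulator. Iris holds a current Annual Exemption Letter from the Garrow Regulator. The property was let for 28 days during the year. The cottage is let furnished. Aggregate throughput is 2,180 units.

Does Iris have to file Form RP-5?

Exception (a) is satisfied on its face — rent is paid in kind; a current Provisional Notice is held. But: (e) operates against (a): the property is publicly advertised. Exception (a) does not apply.
All of (b)'s requirements are met (a current Standing Approval is held; the property is let furnished; the tenant is an immediate family member). But: (f) is engaged — the reference index is 328, meeting the 268 threshold. (g) is not triggered (the space is used for personal purposes only), so (f) stands. So (b) is unavailable.
Exception (c)'s conditions are all satisfied: a Small Lessor Declaration is on file; the coverage ratio is 69%, meeting the 66% threshold. However, paragraph (h) must be considered: (h) operates against (c): a current Annual Exemption Letter is held. So (c) is unavailable.
Exception (d)'s conditions are all satisfied: the number of days the property was let is 28 days, less than the 30 days limit; a current Class F Waiver is held. Turning to paragraphs (i)–(n): (i) operates against (d): a current Class 1 Registration is held. (j) is engaged (a current Schedule A Registration is held), but is set aside by (k): (k) operates against (j): the registered capacity is 3,180 units, meeting the 3,180 units threshold. (l), which would lift (k), is not engaged — aggregate throughput is 2,180 units, not under 2,090 units. Exception (d) does not apply.
No exception displaces § 58.

Yes — Iris must file Form RP-5.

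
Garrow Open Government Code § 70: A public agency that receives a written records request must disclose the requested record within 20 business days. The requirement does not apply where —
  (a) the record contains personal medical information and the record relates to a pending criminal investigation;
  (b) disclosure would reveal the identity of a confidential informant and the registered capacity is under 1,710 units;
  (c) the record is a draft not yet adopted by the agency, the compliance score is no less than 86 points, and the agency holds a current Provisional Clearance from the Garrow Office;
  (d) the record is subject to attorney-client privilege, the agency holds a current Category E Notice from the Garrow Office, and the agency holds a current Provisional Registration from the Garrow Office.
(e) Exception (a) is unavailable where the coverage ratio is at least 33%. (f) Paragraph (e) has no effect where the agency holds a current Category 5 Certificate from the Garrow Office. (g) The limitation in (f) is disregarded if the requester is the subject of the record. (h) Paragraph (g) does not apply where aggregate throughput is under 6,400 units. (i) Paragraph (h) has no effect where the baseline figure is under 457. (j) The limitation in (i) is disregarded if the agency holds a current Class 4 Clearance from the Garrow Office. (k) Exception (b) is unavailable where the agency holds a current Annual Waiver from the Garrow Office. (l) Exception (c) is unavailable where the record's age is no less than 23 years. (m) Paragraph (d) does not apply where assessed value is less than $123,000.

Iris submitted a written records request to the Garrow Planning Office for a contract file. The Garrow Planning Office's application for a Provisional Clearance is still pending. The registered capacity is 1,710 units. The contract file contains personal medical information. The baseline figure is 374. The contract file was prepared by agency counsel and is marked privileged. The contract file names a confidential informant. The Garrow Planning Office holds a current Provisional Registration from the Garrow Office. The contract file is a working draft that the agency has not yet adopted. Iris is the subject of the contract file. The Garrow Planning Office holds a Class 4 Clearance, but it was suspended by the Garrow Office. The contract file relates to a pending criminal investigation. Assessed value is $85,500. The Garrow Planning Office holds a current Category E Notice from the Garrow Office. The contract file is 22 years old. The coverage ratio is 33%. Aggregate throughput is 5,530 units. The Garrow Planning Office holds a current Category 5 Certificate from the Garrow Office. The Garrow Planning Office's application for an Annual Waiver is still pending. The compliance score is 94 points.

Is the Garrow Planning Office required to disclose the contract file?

Yes — the Garrow Planning Office must disclose the contract file.

All of (a)'s requirements are met (the contract file contains personal medical information; the contract file relates to a pending investigation). However, paragraphs (e)–(j) must be considered: (e) operates against (a): the coverage ratio is 33%, meeting the 33% threshold. (f) would limit (e) — a current Category 5 Certificate is held — but (g) sets (f) aside: (g) is engaged — Iris is the subject of the contract file. (h) is engaged (aggregate throughput is 5,530 units, under the 6,400 units limit), but is overridden by (i): (i) operates against (h): the baseline figure is 374, under the 457 limit. (j) is not triggered (the Class 4 Clearance is not current), so (i) stands. (a) is therefore removed.
Exception (b) does not apply: the registered capacity is 1,710 units, not under 1,710 units.
Exception (c) does not apply: no current Provisional Clearance is held.
All of (d)'s requirements are met (the contract file is privileged; a current Category E Notice is held; a current Provisional Registration is held). But applying paragraph (m): (m) is triggered — assessed value is $85,500, less than the $123,000 limit. Exception (d) does not apply.
Every exception is unavailable, so the rule governs.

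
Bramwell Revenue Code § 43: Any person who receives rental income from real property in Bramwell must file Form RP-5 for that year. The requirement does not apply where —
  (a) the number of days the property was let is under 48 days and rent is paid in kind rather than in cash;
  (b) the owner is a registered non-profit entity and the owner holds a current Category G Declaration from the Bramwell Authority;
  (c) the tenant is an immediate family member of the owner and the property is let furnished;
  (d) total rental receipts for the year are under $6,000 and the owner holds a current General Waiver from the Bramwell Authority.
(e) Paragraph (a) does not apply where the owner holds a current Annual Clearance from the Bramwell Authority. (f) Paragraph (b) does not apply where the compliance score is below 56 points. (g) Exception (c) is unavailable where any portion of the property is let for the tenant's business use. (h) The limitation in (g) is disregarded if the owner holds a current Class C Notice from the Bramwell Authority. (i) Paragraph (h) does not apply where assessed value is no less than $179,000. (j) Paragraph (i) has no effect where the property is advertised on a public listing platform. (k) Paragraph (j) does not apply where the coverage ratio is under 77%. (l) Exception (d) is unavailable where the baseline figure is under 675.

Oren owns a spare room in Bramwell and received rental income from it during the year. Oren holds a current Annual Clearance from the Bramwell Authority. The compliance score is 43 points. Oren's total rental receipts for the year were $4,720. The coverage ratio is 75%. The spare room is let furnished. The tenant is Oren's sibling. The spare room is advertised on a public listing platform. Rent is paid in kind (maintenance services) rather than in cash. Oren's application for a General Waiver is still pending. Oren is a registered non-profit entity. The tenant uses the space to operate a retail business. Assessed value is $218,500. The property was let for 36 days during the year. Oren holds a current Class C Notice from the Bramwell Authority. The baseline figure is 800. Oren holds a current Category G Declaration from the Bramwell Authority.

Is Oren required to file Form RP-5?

All of (a)'s requirements are met (the number of days the property was let is 36 days, under the 48 days limit; rent is paid in kind). However, paragraph (e) must be considered: (e) operates against (a): a current Annual Clearance is held. Exception (a) does not apply.
All of (b)'s requirements are met (Oren is a registered non-profit; a current Category G Declaration is held). However, paragraph (f) must be considered: (f) operates — the compliance score is 43 points, below the 56 points limit. Exception (b) does not apply.
Exception (c)'s conditions are all satisfied: the tenant is an immediate family member; the property is let furnished. But applying paragraphs (g)–(k): (g) is triggered — the space is let for business use. (h) is triggered (a current Class C Notice is held), but yields to (i): (i) applies — assessed value is $218,500, meeting the $179,000 threshold. (j) applies (the property is publicly advertised), but is displaced by (k): (k) is triggered — the coverage ratio is 75%, under the 77% limit. So (c) is unavailable.
Exception (d) does not apply: the General Waiver is not current.
No exception is made out. Oren falls within the general rule.

Yes — Oren must file Form RP-5.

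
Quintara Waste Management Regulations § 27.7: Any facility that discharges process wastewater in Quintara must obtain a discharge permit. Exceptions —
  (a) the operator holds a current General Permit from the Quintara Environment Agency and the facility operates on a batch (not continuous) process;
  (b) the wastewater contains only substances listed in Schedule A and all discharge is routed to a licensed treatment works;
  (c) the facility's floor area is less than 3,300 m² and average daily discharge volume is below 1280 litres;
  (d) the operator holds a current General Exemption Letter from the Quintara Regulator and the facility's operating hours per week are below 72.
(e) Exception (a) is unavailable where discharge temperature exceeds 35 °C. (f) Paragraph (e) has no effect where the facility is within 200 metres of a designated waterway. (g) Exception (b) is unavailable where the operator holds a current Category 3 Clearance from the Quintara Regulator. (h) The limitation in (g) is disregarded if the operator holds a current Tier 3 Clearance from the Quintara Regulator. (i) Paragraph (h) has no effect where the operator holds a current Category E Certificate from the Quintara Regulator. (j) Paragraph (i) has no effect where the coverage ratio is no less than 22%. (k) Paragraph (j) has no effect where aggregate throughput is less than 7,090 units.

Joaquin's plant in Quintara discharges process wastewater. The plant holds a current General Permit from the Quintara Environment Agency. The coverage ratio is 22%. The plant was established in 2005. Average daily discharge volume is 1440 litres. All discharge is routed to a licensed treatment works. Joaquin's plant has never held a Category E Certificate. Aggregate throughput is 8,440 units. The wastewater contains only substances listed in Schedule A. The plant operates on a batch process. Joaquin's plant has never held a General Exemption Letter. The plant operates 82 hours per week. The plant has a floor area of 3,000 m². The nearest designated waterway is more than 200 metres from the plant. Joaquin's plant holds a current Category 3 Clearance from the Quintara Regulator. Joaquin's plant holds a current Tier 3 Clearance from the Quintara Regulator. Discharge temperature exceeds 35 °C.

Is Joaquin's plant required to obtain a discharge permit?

No — exception (b) applies; Joaquin's plant is not required to obtain a discharge permit.

All of (a)'s requirements are met (a current General Permit is held; the facility operates on a batch process). But: (e) operates — discharge temperature exceeds 35 °C. (f), which would lift (e), does not operate here — the plant is more than 200 m from any designated waterway. Exception (a) does not apply.
All of (b)'s requirements are met (the wastewater is Schedule-A-only; discharge is routed to a licensed treatment works). Considering the limiting provisions: (g) operates (a current Category 3 Clearance is held), but is overridden by (h): (h) is engaged — a current Tier 3 Clearance is held. (i), which would lift (h), does not operate here — no current Category E Certificate is held. So (b) applies.
Exception (c) fails — average daily discharge volume is 1440 litres, not below 1280 litres.
Exception (d) requires that the operator holds a current General Exemption Letter from the Quintara Regulator; but there is no General Exemption Letter in force, so (d) is unavailable.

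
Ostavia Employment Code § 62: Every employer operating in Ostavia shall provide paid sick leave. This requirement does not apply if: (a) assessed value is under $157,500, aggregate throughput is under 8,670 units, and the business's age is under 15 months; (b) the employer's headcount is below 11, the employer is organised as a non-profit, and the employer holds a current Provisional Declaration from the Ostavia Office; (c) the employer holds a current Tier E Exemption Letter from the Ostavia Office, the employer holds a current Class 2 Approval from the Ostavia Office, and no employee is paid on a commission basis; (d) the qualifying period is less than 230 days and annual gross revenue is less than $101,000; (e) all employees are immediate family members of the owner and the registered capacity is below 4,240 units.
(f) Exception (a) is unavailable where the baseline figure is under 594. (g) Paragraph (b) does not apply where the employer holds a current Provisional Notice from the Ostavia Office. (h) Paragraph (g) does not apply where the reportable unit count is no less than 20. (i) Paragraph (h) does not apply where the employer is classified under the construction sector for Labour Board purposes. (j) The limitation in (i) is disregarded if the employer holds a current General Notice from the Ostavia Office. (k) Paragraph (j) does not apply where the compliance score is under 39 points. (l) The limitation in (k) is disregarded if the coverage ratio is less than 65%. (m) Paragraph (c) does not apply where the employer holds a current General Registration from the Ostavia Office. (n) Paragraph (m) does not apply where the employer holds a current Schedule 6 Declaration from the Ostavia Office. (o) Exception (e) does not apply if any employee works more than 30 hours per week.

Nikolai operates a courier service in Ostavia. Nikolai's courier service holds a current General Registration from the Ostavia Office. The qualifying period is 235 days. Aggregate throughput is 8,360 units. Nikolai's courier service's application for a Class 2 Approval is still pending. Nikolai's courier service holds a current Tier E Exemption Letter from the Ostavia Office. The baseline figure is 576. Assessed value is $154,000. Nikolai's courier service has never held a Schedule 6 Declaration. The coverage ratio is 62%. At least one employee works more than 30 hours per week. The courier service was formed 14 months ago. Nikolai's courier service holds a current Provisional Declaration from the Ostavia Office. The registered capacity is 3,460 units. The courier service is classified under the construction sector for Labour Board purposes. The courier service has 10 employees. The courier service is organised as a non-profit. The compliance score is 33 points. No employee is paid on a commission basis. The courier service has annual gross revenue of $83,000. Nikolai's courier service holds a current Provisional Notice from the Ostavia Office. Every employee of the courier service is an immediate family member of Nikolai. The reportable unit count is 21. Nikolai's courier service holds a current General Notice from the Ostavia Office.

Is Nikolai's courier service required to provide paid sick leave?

All of (a)'s requirements are met (assessed value is $154,000, under the $157,500 limit; aggregate throughput is 8,360 units, under the 8,670 units limit; the business's age is 14 months, under the 15 months limit). Turning to paragraph (f): (f) operates against (a): the baseline figure is 576, under the 594 limit. (a) is therefore removed.
All of (b)'s requirements are met (the employer's headcount is 10, below the 11 limit; the employer is a non-profit; a current Provisional Declaration is held). Under paragraphs (g)–(l): (g) would limit (b) — a current Provisional Notice is held — but (h) sets (g) aside: (h) operates — the reportable unit count is 21, meeting the 20 threshold. (i) applies (the courier service is classified under the construction sector), but yields to (j): (j) operates against (i): a current General Notice is held. (k) is engaged (the compliance score is 33 points, under the 39 points limit), but is set aside by (l): (l) operates against (k): the coverage ratio is 62%, less than the 65% limit. So (b) applies.
Exception (c) does not apply: there is no Class 2 Approval in force.
Exception (d) does not apply: the qualifying period is 235 days, not less than 230 days.
Exception (e)'s conditions are all satisfied: every employee is an immediate family member; the registered capacity is 3,460 units, below the 4,240 units limit. Turning to paragraph (o): (o) operates against (e): at least one employee exceeds 30 hours/week. (e) is therefore removed.

No — exception (b) applies; Nikolai's courier service is not required to provide paid sick leave.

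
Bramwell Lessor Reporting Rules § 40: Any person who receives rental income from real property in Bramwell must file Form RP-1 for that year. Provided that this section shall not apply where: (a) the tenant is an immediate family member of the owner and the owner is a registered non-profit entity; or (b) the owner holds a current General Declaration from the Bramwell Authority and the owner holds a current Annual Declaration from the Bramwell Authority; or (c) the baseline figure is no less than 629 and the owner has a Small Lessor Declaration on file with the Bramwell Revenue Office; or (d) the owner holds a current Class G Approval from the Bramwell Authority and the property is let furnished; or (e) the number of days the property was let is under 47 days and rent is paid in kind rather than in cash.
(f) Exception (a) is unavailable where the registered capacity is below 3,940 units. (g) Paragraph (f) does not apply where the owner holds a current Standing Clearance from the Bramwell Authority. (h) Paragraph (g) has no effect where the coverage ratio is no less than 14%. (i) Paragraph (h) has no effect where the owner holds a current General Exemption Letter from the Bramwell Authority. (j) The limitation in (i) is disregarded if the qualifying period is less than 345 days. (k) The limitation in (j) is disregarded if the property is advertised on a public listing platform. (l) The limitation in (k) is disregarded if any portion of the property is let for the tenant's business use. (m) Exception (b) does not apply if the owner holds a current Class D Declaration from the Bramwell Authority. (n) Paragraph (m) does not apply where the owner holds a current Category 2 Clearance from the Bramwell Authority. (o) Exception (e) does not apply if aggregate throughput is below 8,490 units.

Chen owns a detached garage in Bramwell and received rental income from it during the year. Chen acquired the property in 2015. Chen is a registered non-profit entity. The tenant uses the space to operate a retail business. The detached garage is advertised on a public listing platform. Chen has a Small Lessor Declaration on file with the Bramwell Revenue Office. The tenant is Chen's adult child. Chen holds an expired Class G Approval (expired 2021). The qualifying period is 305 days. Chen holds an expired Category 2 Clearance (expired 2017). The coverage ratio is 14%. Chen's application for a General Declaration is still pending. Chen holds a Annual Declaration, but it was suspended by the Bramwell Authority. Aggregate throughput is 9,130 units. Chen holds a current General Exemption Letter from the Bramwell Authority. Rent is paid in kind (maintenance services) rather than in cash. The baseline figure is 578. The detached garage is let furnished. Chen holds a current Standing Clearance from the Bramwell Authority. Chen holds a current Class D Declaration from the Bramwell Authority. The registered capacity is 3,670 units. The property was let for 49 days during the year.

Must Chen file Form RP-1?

Yes — Chen must file Form RP-1.

All of (a)'s requirements are met (the tenant is an immediate family member; Chen is a registered non-profit). But: (f) operates against (a): the registered capacity is 3,670 units, below the 3,940 units limit. (g) applies (a current Standing Clearance is held), but yields to (h): (h) is triggered — the coverage ratio is 14%, meeting the 14% threshold. (i) would limit (h) — a current General Exemption Letter is held — but (j) sets (i) aside: (j) is triggered — the qualifying period is 305 days, less than the 345 days limit. (k) would limit (j) — the property is publicly advertised — but (l) sets (k) aside: (l) operates against (k): the space is let for business use. Exception (a) does not apply.
Exception (b) requires that the owner holds a current General Declaration from the Bramwell Authority; but no current General Declaration is held, so (b) is unavailable.
Exception (c) fails — the baseline figure is 578, short of 629.
Exception (d) requires that the owner holds a current Class G Approval from the Bramwell Authority; but the Class G Approval is not current, so (d) is unavailable.
Exception (e) requires that the number of days the property was let is under 47 days; but the number of days the property was let is 49 days, not under 47 days, so (e) is unavailable.
No exception is made out. Chen falls within the general rule.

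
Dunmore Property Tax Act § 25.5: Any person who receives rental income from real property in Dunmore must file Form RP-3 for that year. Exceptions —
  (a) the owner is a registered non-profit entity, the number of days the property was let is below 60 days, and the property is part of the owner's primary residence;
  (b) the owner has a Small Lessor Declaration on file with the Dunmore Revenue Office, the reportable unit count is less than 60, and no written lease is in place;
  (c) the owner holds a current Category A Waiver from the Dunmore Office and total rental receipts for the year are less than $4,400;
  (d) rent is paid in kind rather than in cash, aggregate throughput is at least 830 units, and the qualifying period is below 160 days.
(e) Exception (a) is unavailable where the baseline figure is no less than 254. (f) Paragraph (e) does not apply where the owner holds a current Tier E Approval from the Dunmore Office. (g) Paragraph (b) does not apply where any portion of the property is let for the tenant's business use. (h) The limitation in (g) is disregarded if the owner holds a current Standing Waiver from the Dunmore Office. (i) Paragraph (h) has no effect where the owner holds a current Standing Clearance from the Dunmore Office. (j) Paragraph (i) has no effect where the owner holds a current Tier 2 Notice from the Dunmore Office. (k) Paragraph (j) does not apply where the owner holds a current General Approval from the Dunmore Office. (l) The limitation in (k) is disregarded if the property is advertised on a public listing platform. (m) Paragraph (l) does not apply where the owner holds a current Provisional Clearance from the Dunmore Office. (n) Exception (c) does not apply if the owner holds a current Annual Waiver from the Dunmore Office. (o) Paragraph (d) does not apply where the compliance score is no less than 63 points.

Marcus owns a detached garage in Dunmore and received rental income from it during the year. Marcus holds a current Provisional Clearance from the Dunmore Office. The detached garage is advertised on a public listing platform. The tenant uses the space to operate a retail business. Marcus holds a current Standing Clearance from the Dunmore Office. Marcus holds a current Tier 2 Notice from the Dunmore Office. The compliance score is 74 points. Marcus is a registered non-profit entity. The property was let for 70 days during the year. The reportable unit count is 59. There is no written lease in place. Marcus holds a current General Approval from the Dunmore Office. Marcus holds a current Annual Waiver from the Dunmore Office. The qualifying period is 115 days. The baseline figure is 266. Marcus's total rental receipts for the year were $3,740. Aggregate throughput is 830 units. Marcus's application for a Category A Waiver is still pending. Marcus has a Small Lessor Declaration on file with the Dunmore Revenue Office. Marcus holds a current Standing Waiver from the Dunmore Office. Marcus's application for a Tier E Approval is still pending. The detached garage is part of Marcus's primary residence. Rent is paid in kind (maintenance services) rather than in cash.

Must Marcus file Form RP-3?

Exception (a) fails — the number of days the property was let is 70 days, not below 60 days.
Exception (b)'s conditions are all satisfied: a Small Lessor Declaration is on file; the reportable unit count is 59, less than the 60 limit; there is no written lease. However, paragraphs (g)–(m) must be considered: (g) operates against (b): the space is let for business use. (h) would limit (g) — a current Standing Waiver is held — but (i) sets (h) aside: (i) operates against (h): a current Standing Clearance is held. (j) would limit (i) — a current Tier 2 Notice is held — but (k) sets (j) aside: (k) operates against (j): a current General Approval is held. (l) would limit (k) — the property is publicly advertised — but (m) sets (l) aside: (m) operates against (l): a current Provisional Clearance is held. So (b) is unavailable.
Exception (c) requires that the owner holds a current Category A Waiver from the Dunmore Office; but the Category A Waiver is not current, so (c) is unavailable.
All of (d)'s requirements are met (rent is paid in kind; aggregate throughput is 830 units, meeting the 830 units threshold; the qualifying period is 115 days, below the 160 days limit). However, paragraph (o) must be considered: (o) operates against (d): the compliance score is 74 points, meeting the 63 points threshold. Exception (d) does not apply.
Every exception is unavailable, so the rule governs.

Yes — Marcus must file Form RP-3.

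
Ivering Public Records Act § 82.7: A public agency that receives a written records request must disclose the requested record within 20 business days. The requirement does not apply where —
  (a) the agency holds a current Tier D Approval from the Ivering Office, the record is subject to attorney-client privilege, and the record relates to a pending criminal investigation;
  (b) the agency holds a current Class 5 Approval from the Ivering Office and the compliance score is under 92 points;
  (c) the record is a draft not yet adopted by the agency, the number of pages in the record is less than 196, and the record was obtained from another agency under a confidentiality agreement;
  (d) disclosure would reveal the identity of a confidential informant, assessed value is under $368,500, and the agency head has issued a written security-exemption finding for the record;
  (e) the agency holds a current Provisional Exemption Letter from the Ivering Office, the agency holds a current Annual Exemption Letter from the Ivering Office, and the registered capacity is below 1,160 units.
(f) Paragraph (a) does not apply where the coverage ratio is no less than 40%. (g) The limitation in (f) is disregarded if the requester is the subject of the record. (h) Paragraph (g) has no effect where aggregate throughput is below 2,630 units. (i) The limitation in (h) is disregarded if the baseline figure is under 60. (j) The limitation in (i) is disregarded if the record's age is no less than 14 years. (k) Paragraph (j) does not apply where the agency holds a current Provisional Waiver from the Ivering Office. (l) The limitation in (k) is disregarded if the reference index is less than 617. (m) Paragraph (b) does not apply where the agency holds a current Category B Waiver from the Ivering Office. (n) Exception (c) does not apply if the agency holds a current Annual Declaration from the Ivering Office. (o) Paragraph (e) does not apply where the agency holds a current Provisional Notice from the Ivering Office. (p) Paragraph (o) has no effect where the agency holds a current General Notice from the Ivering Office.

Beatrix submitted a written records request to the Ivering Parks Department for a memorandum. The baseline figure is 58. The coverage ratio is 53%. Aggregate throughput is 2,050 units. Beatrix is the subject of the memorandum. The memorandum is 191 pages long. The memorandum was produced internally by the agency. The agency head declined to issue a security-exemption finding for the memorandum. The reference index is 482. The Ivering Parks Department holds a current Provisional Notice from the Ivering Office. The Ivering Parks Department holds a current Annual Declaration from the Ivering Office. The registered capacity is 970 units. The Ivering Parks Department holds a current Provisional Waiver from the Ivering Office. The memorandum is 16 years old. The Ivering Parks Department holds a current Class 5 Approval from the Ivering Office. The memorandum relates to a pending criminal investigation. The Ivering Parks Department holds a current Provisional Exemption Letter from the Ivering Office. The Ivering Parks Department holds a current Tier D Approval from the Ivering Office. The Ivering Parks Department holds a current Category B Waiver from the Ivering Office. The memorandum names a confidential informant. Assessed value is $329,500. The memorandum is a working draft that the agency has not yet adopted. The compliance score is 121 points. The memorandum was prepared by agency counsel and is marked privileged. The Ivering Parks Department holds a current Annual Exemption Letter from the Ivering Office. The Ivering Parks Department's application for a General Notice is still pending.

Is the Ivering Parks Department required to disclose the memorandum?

Yes — the Ivering Parks Department must disclose the memorandum.

Exception (a): a current Tier D Approval is held; the memorandum is privileged; the memorandum relates to a pending investigation — every condition holds. But: (f) applies — the coverage ratio is 53%, meeting the 40% threshold. (g) operates (Beatrix is the subject of the memorandum), but is itself disapplied by (h): (h) operates against (g): aggregate throughput is 2,050 units, below the 2,630 units limit. (i) would limit (h) — the baseline figure is 58, under the 60 limit — but (j) sets (i) aside: (j) operates against (i): the record's age is 16 years, meeting the 14 years threshold. (k) applies (a current Provisional Waiver is held), but is set aside by (l): (l) is engaged — the reference index is 482, less than the 617 limit. (a) is therefore removed.
Exception (b) fails — the compliance score is 121 points, not under 92 points.
Exception (c) requires that the record was obtained from another agency under a confidentiality agreement; but the memorandum was produced internally, so (c) is unavailable.
Exception (d) requires that the agency head has issued a written security-exemption finding for the record; but the agency head declined to issue a security-exemption finding, so (d) is unavailable.
Exception (e)'s conditions are all satisfied: a current Provisional Exemption Letter is held; a current Annual Exemption Letter is held; the registered capacity is 970 units, below the 1,160 units limit. Turning to paragraphs (o)–(p): (o) applies — a current Provisional Notice is held. (p), which would lift (o), is not triggered — there is no General Notice in force. So (e) is unavailable.
No exception displaces § 82.7.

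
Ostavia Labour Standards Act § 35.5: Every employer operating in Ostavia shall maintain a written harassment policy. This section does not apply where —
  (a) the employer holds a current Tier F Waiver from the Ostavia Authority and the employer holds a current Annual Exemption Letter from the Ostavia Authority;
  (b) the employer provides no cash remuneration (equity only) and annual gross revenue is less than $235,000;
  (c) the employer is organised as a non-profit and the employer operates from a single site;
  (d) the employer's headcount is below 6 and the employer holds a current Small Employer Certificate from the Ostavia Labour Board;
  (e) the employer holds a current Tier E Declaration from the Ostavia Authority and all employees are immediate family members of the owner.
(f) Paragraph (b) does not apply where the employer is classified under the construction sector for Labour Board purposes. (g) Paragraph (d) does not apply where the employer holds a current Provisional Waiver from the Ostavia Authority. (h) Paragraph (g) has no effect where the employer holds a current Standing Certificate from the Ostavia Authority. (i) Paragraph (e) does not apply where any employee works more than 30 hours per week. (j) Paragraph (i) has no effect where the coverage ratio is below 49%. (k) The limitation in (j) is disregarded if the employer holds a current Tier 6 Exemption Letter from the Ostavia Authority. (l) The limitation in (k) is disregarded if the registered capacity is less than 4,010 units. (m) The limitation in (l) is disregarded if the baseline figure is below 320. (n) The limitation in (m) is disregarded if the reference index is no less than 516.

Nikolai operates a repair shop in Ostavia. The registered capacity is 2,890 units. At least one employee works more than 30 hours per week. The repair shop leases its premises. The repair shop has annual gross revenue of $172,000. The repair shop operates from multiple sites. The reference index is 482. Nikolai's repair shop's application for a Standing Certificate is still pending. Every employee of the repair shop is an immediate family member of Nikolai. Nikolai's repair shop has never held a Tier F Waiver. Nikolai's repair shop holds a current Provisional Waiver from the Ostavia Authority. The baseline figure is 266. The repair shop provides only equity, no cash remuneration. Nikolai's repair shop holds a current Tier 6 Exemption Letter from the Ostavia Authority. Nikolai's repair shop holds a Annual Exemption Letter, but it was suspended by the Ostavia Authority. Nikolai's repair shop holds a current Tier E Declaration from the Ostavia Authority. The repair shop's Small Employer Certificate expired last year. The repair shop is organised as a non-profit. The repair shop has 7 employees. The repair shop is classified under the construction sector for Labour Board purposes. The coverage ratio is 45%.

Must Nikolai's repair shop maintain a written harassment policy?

Yes — Nikolai's repair shop must maintain a written harassment policy.

Exception (a) requires that the employer holds a current Tier F Waiver from the Ostavia Authority; but there is no Tier F Waiver in force, so (a) is unavailable.
Exception (b) is satisfied on its face — remuneration is equity-only; annual gross revenue is $172,000, less than the $235,000 limit. However, paragraph (f) must be considered: (f) operates against (b): the repair shop is classified under the construction sector. (b) is therefore removed.
Exception (c) does not apply: the employer operates from multiple sites.
Exception (d) fails — the employer's headcount is 7, not below 6.
Exception (e)'s conditions are all satisfied: a current Tier E Declaration is held; every employee is an immediate family member. But: (i) operates against (e): at least one employee exceeds 30 hours/week. (j) would limit (i) — the coverage ratio is 45%, below the 49% limit — but (k) sets (j) aside: (k) operates against (j): a current Tier 6 Exemption Letter is held. (l) would limit (k) — the registered capacity is 2,890 units, less than the 4,010 units limit — but (m) sets (l) aside: (m) operates against (l): the baseline figure is 266, below the 320 limit. (n), which would lift (m), does not operate here — the reference index is 482, short of 516. So (e) is unavailable.
Every exception is unavailable, so the rule governs.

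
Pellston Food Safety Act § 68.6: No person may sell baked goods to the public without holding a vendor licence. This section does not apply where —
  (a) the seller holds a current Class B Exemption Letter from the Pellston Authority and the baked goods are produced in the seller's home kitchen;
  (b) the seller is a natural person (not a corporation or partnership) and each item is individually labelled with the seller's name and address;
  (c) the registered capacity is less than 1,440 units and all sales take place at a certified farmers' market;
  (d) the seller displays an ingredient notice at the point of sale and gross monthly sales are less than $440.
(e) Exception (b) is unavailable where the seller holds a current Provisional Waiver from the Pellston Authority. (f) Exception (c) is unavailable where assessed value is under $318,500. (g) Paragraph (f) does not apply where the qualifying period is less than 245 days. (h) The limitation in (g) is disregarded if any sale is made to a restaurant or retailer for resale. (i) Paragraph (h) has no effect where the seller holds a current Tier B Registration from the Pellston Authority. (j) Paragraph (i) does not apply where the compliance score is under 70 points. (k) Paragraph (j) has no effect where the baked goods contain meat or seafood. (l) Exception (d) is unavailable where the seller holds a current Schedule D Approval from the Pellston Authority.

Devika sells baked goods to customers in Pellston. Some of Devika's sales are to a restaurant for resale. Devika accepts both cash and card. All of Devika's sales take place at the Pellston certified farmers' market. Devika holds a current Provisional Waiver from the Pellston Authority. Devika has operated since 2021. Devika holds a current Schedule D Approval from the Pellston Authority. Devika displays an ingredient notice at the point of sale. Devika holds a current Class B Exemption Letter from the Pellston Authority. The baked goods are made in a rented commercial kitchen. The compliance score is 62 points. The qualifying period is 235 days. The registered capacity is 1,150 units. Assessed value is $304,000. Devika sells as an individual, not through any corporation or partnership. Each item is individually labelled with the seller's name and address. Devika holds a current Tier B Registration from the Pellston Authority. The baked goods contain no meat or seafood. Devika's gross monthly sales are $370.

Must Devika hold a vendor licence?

Yes — Devika must hold a vendor licence.

Exception (a) does not apply: the baked goods are made in a commercial kitchen, not a home kitchen.
All of (b)'s requirements are met (the seller is a natural person; items are individually labelled). But applying paragraph (e): (e) operates against (b): a current Provisional Waiver is held. (b) is therefore removed.
Exception (c): the registered capacity is 1,150 units, less than the 1,440 units limit; all sales are at a certified farmers' market — every condition holds. Turning to paragraphs (f)–(k): (f) is engaged — assessed value is $304,000, under the $318,500 limit. (g) would limit (f) — the qualifying period is 235 days, less than the 245 days limit — but (h) sets (g) aside: (h) operates — some sales are to a restaurant for resale. (i) would limit (h) — a current Tier B Registration is held — but (j) sets (i) aside: (j) operates — the compliance score is 62 points, under the 70 points limit. (k) is not triggered (the baked goods contain no meat or seafood), so (j) stands. Exception (c) does not apply.
Exception (d): an ingredient notice is displayed; gross monthly sales are $370, less than the $440 limit — every condition holds. However, paragraph (l) must be considered: (l) is triggered — a current Schedule D Approval is held. So (d) is unavailable.
No exception is made out. Devika falls within the general rule.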